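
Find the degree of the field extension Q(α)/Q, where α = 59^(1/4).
[Q(α):Q] = 4

α is a root of x^4 - 59. By Eisenstein's criterion at the prime p = 59 (which divides the constant term 59 but p^2 = 3481 does not, since 59 is squarefree), x^4 - 59 is irreducible over Q. Hence [Q(α):Q] = 4.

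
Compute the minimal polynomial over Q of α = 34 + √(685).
m_α(x) = x^2 - 68x + 471

From α - 34 = √(685), squaring gives (α - 34)^2 = 685, i.e. α^2 - 68α + 1156 = 685, so α^2 - 68α + 471 = 0. The discriminant of x^2 - 68x + 471 is (-68)^2 - 4·(471) = 4624 - 1884 = 2740, and 4·(685) is not a perfect square in Q since 685 is squarefree and ≠ 1. Hence x^2 - 68x + 471 is irreducible over Q and is the minimal polynomial of α.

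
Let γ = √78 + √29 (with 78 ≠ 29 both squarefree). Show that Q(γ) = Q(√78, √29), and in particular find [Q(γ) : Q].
[Q(γ) : Q] = 4 (equivalently, Q(γ) = Q(√78, √29))

Obviously Q(γ) ⊆ Q(√78, √29), and [Q(√78, √29):Q] = 4 (since 78, 29 are distinct squarefree integers > 1 with 2262 not a perfect square). To show equality we compute the minimal polynomial of γ. From γ = √78 + √29: γ^2 = 78 + 2√(2262) + 29 = 107 + 2√(2262), so γ^2 - 107 = 2√(2262); squaring, (γ^2 - 107)^2 = 4·2262, i.e. γ^4 - 214γ^2 + 11449 - 9048 = 0, i.e. γ^4 - 214γ^2 + 2401 = 0. So γ is a root of x^4 - 214x^2 + 2401. This polynomial is irreducible over Q: it has no rational root (each ±√78 ± √29 is irrational), and any factorization into two quadratics over Q would force √(2262) ∈ Q (pairing opposite roots) or √78, √29 ∈ Q (other pairings), all impossible. Hence [Q(γ):Q] = 4 = [Q(√78, √29):Q], so Q(γ) = Q(√78, √29).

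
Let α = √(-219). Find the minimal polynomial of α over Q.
m_α(x) = x^2 + 219

α satisfies α^2 + 219 = 0, so x^2 + 219 annihilates α. Since d = -219 is squarefree and ≠ 1, it is not a perfect square in Q, so x^2 + 219 has no rational root and is therefore irreducible over Q (a degree-2 polynomial over a field is irreducible iff it has no root). Hence m_α(x) = x^2 + 219.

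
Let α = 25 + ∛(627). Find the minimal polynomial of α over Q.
m_α(x) = x^3 - 75x^2 + 1875x - 16252

Set β = α - 25 = ∛(627), so β^3 = 627. Then (α - 25)^3 - 627 = 0, i.e. α is a root of g(x) = (x - 25)^3 - 627 = x^3 - 75x^2 + 1875x - 16252. Since g(x) = h(x - 25) where h(x) = x^3 - 627, and h is irreducible over Q (because 627 is not a perfect cube, so h has no rational root, and a monic cubic with no rational root is irreducible), g is also irreducible (irreducibility is preserved under the substitution x → x - 25). Hence m_α(x) = x^3 - 75x^2 + 1875x - 16252.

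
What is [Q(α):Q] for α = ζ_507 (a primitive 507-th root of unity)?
[Q(α):Q] = 312

The minimal polynomial of ζ_507 over Q is the 507-th cyclotomic polynomial Φ_507(x), which is irreducible over Q and has degree φ(507) = 312. Hence [Q(α):Q] = φ(507) = 312.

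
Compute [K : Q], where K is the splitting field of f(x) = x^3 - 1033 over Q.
[K : Q] = 6

The roots of x^3 - 1033 are ∛1033, ω∛1033, ω^2∛1033 where ω = e^(2πi/3) is a primitive cube root of unity, so K = Q(∛1033, ω). Now [Q(∛1033):Q] = 3 (since 1033 is not a perfect cube, x^3 - 1033 is irreducible) and [Q(ω):Q] = 2. Both 2 and 3 divide [K:Q], and [K:Q] ≤ 3·2 = 6, so [K:Q] = 6. (Equivalently: Q(∛1033) ⊂ R but ω ∉ R, so [K : Q(∛1033)] = 2.)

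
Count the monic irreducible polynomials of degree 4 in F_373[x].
There are 4839184878 monic irreducible polynomials of degree 4 over F_373

Each element of F_{373^4} that lies in no proper subfield is a root of exactly one monic irreducible of degree 4 over F_373, and each such polynomial has 4 distinct roots in F_{373^4}. By Möbius inversion the count is N_373(4) = (1/4) Σ_{d|4} μ(4/d) · 373^d = (1/4)(μ(4)·373^1 + μ(2)·373^2 + μ(1)·373^4) = 19356739512/4 = 4839184878.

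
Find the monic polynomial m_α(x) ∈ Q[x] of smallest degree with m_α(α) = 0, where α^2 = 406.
m_α(x) = x^2 - 406

α satisfies α^2 - 406 = 0, so x^2 - 406 annihilates α. Since d = 406 is squarefree and ≠ 1, it is not a perfect square in Q, so x^2 - 406 has no rational root and is therefore irreducible over Q (a degree-2 polynomial over a field is irreducible iff it has no root). Hence m_α(x) = x^2 - 406.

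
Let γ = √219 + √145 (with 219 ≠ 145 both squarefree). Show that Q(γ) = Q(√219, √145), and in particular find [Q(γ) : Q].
[Q(γ) : Q] = 4 (equivalently, Q(γ) = Q(√219, √145))

Obviously Q(γ) ⊆ Q(√219, √145), and [Q(√219, √145):Q] = 4 (since 219, 145 are distinct squarefree integers > 1 with 31755 not a perfect square). To show equality we compute the minimal polynomial of γ. From γ = √219 + √145: γ^2 = 219 + 2√(31755) + 145 = 364 + 2√(31755), so γ^2 - 364 = 2√(31755); squaring, (γ^2 - 364)^2 = 4·31755, i.e. γ^4 - 728γ^2 + 132496 - 127020 = 0, i.e. γ^4 - 728γ^2 + 5476 = 0. So γ is a root of x^4 - 728x^2 + 5476. This polynomial is irreducible over Q: it has no rational root (each ±√219 ± √145 is irrational), and any factorization into two quadratics over Q would force √(31755) ∈ Q (pairing opposite roots) or √219, √145 ∈ Q (other pairings), all impossible. Hence [Q(γ):Q] = 4 = [Q(√219, √145):Q], so Q(γ) = Q(√219, √145).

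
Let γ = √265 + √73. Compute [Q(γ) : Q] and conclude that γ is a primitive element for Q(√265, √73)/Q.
[Q(γ) : Q] = 4 (equivalently, Q(γ) = Q(√265, √73))

Obviously Q(γ) ⊆ Q(√265, √73), and [Q(√265, √73):Q] = 4 (since 265, 73 are distinct squarefree integers > 1 with 19345 not a perfect square). To show equality we compute the minimal polynomial of γ. From γ = √265 + √73: γ^2 = 265 + 2√(19345) + 73 = 338 + 2√(19345), so γ^2 - 338 = 2√(19345); squaring, (γ^2 - 338)^2 = 4·19345, i.e. γ^4 - 676γ^2 + 114244 - 77380 = 0, i.e. γ^4 - 676γ^2 + 36864 = 0. So γ is a root of x^4 - 676x^2 + 36864. This polynomial is irreducible over Q: it has no rational root (each ±√265 ± √73 is irrational), and any factorization into two quadratics over Q would force √(19345) ∈ Q (pairing opposite roots) or √265, √73 ∈ Q (other pairings), all impossible. Hence [Q(γ):Q] = 4 = [Q(√265, √73):Q], so Q(γ) = Q(√265, √73).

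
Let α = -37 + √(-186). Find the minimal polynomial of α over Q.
m_α(x) = x^2 + 74x + 1555

From α + 37 = √(-186), squaring gives (α + 37)^2 = -186, i.e. α^2 + 74α + 1369 = -186, so α^2 + 74α + 1555 = 0. The discriminant of x^2 + 74x + 1555 is (74)^2 - 4·(1555) = 5476 - 6220 = -744, and 4·(-186) is not a perfect square in Q since -186 is squarefree and ≠ 1. Hence x^2 + 74x + 1555 is irreducible over Q and is the minimal polynomial of α.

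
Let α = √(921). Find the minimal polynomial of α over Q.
m_α(x) = x^2 - 921

α satisfies α^2 - 921 = 0, so x^2 - 921 annihilates α. Since d = 921 is squarefree and ≠ 1, it is not a perfect square in Q, so x^2 - 921 has no rational root and is therefore irreducible over Q (a degree-2 polynomial over a field is irreducible iff it has no root). Hence m_α(x) = x^2 - 921.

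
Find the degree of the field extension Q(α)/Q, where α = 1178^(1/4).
[Q(α):Q] = 4

α is a root of x^4 - 1178. By Eisenstein's criterion at the prime p = 2 (which divides the constant term 1178 but p^2 = 4 does not, since 1178 is squarefree), x^4 - 1178 is irreducible over Q. Hence [Q(α):Q] = 4.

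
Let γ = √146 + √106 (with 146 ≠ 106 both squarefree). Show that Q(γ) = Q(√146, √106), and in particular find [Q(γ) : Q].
[Q(γ) : Q] = 4 (equivalently, Q(γ) = Q(√146, √106))

Obviously Q(γ) ⊆ Q(√146, √106), and [Q(√146, √106):Q] = 4 (since 146, 106 are distinct squarefree integers > 1 with 15476 not a perfect square). To show equality we compute the minimal polynomial of γ. From γ = √146 + √106: γ^2 = 146 + 2√(15476) + 106 = 252 + 2√(15476), so γ^2 - 252 = 2√(15476); squaring, (γ^2 - 252)^2 = 4·15476, i.e. γ^4 - 504γ^2 + 63504 - 61904 = 0, i.e. γ^4 - 504γ^2 + 1600 = 0. So γ is a root of x^4 - 504x^2 + 1600. This polynomial is irreducible over Q: it has no rational root (each ±√146 ± √106 is irrational), and any factorization into two quadratics over Q would force √(15476) ∈ Q (pairing opposite roots) or √146, √106 ∈ Q (other pairings), all impossible. Hence [Q(γ):Q] = 4 = [Q(√146, √106):Q], so Q(γ) = Q(√146, √106).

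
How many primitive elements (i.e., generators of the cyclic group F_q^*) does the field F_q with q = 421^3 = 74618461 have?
There are φ(74618460) = 17055360 primitive elements

F_q^* is cyclic of order q - 1 = 74618460. A cyclic group of order m has exactly φ(m) generators. Here m = 74618460 = 2^2 · 3^2 · 5 · 7 · 59221, so the number of primitive elements is φ(74618460) = 17055360.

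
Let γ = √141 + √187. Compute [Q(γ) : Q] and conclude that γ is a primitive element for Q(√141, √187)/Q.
[Q(γ) : Q] = 4 (equivalently, Q(γ) = Q(√141, √187))

Obviously Q(γ) ⊆ Q(√141, √187), and [Q(√141, √187):Q] = 4 (since 141, 187 are distinct squarefree integers > 1 with 26367 not a perfect square). To show equality we compute the minimal polynomial of γ. From γ = √141 + √187: γ^2 = 141 + 2√(26367) + 187 = 328 + 2√(26367), so γ^2 - 328 = 2√(26367); squaring, (γ^2 - 328)^2 = 4·26367, i.e. γ^4 - 656γ^2 + 107584 - 105468 = 0, i.e. γ^4 - 656γ^2 + 2116 = 0. So γ is a root of x^4 - 656x^2 + 2116. This polynomial is irreducible over Q: it has no rational root (each ±√141 ± √187 is irrational), and any factorization into two quadratics over Q would force √(26367) ∈ Q (pairing opposite roots) or √141, √187 ∈ Q (other pairings), all impossible. Hence [Q(γ):Q] = 4 = [Q(√141, √187):Q], so Q(γ) = Q(√141, √187).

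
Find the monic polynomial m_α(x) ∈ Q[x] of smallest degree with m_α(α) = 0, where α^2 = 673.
m_α(x) = x^2 - 673

α satisfies α^2 - 673 = 0, so x^2 - 673 annihilates α. Since d = 673 is squarefree and ≠ 1, it is not a perfect square in Q, so x^2 - 673 has no rational root and is therefore irreducible over Q (a degree-2 polynomial over a field is irreducible iff it has no root). Hence m_α(x) = x^2 - 673.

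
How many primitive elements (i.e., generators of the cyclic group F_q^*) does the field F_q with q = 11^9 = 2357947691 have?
There are φ(2357947690) = 765889344 primitive elements

F_q^* is cyclic of order q - 1 = 2357947690. A cyclic group of order m has exactly φ(m) generators. Here m = 2357947690 = 2 · 5 · 7 · 19 · 1772893, so the number of primitive elements is φ(2357947690) = 765889344.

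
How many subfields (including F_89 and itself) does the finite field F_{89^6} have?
F_{89^6} has 4 subfields

The subfields of F_{p^n} are exactly the fields F_{p^d} for d | n (each is the fixed field of the unique index-d subgroup of Gal(F_{p^n}/F_p) ≅ Z/nZ). The divisors of n = 6 are {1, 2, 3, 6}, giving 4 subfields: F_{89^1}, F_{89^2}, F_{89^3}, F_{89^6}.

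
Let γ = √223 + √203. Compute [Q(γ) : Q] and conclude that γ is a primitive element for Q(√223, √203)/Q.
[Q(γ) : Q] = 4 (equivalently, Q(γ) = Q(√223, √203))

Obviously Q(γ) ⊆ Q(√223, √203), and [Q(√223, √203):Q] = 4 (since 223, 203 are distinct squarefree integers > 1 with 45269 not a perfect square). To show equality we compute the minimal polynomial of γ. From γ = √223 + √203: γ^2 = 223 + 2√(45269) + 203 = 426 + 2√(45269), so γ^2 - 426 = 2√(45269); squaring, (γ^2 - 426)^2 = 4·45269, i.e. γ^4 - 852γ^2 + 181476 - 181076 = 0, i.e. γ^4 - 852γ^2 + 400 = 0. So γ is a root of x^4 - 852x^2 + 400. This polynomial is irreducible over Q: it has no rational root (each ±√223 ± √203 is irrational), and any factorization into two quadratics over Q would force √(45269) ∈ Q (pairing opposite roots) or √223, √203 ∈ Q (other pairings), all impossible. Hence [Q(γ):Q] = 4 = [Q(√223, √203):Q], so Q(γ) = Q(√223, √203).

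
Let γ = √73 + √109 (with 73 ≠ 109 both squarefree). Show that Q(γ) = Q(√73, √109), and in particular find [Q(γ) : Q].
[Q(γ) : Q] = 4 (equivalently, Q(γ) = Q(√73, √109))

Obviously Q(γ) ⊆ Q(√73, √109), and [Q(√73, √109):Q] = 4 (since 73, 109 are distinct squarefree integers > 1 with 7957 not a perfect square). To show equality we compute the minimal polynomial of γ. From γ = √73 + √109: γ^2 = 73 + 2√(7957) + 109 = 182 + 2√(7957), so γ^2 - 182 = 2√(7957); squaring, (γ^2 - 182)^2 = 4·7957, i.e. γ^4 - 364γ^2 + 33124 - 31828 = 0, i.e. γ^4 - 364γ^2 + 1296 = 0. So γ is a root of x^4 - 364x^2 + 1296. This polynomial is irreducible over Q: it has no rational root (each ±√73 ± √109 is irrational), and any factorization into two quadratics over Q would force √(7957) ∈ Q (pairing opposite roots) or √73, √109 ∈ Q (other pairings), all impossible. Hence [Q(γ):Q] = 4 = [Q(√73, √109):Q], so Q(γ) = Q(√73, √109).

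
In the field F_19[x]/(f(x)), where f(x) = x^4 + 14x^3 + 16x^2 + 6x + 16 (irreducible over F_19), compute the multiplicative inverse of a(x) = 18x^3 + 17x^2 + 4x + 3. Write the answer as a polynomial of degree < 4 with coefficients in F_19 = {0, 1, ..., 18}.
a(x)^(-1) ≡ 11x^3 + 14x^2 + 12x + 3 (mod f(x))

Since f is irreducible over F_19, F_19[x]/(f) is a field and a(x) ≠ 0 has an inverse. Apply the extended Euclidean algorithm to f(x) and a(x) in F_19[x]: f(x) = (18x + 7)·a(x) + (15x^2 + 14);  a(x) = (5x + 10)·(15x^2 + 14) + (10x + 15);  (15x^2 + 14) = (11x + 12)·(10x + 15) + (5). The last nonzero remainder is the constant 5 = gcd(f, a) in F_19. Back-substituting through the division chain expresses 5 = s(x)·a(x) + t(x)·f(x) with s(x) ≡ 17x^3 + 13x^2 + 3x + 15 (mod f), so (17x^3 + 13x^2 + 3x + 15)·a(x) ≡ 5 (mod f). Multiplying by 5^(-1) ≡ 4 in F_19 gives a(x)^(-1) ≡ 4·(17x^3 + 13x^2 + 3x + 15) ≡ 11x^3 + 14x^2 + 12x + 3 (mod f). Check: (18x^3 + 17x^2 + 4x + 3)·(11x^3 + 14x^2 + 12x + 3) = 8x^6 + 2x^5 + 4x^4 + 5x^3 + 8x^2 + 10x + 9 ≡ 1 (mod x^4 + 14x^3 + 16x^2 + 6x + 16).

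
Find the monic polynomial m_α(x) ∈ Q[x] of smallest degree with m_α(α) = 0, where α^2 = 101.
m_α(x) = x^2 - 101

α satisfies α^2 - 101 = 0, so x^2 - 101 annihilates α. Since d = 101 is squarefree and ≠ 1, it is not a perfect square in Q, so x^2 - 101 has no rational root and is therefore irreducible over Q (a degree-2 polynomial over a field is irreducible iff it has no root). Hence m_α(x) = x^2 - 101.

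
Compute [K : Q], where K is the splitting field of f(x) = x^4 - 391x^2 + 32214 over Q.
[K : Q] = 4

Solving the quadratic in x^2: x^2 = (391 ± √(391^2 - 4·32214))/2 = (391 ± √24025)/2 = (391 ± 155)/2, giving x^2 = 273 or x^2 = 118. So f(x) = (x^2 - 273)(x^2 - 118) and the roots of f are ±√273, ±√118. Hence the splitting field is K = Q(√273, √118). Since 273 and 118 are distinct squarefree integers > 1, their product 32214 is not a perfect square, so √118 ∉ Q(√273). By the tower law [K:Q] = [Q(√273,√118):Q(√273)] · [Q(√273):Q] = 2 · 2 = 4.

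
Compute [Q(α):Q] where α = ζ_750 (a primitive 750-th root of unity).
[Q(α):Q] = 200

The minimal polynomial of ζ_750 over Q is the 750-th cyclotomic polynomial Φ_750(x), which is irreducible over Q and has degree φ(750) = 200. Hence [Q(α):Q] = φ(750) = 200.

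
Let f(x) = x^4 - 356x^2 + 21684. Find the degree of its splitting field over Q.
[K : Q] = 4

Solving the quadratic in x^2: x^2 = (356 ± √(356^2 - 4·21684))/2 = (356 ± √40000)/2 = (356 ± 200)/2, giving x^2 = 78 or x^2 = 278. So f(x) = (x^2 - 78)(x^2 - 278) and the roots of f are ±√78, ±√278. Hence the splitting field is K = Q(√78, √278). Since 78 and 278 are distinct squarefree integers > 1, their product 21684 is not a perfect square, so √278 ∉ Q(√78). By the tower law [K:Q] = [Q(√78,√278):Q(√78)] · [Q(√78):Q] = 2 · 2 = 4.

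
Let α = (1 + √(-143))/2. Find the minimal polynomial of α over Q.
m_α(x) = x^2 - x + 36

From 2α - 1 = √(-143), squaring gives (2α - 1)^2 = -143, i.e. 4α^2 - 4α + 1 = -143, so α^2 - α + (1 + 143)/4 = 0. Since -143 ≡ 1 (mod 4), (1 + 143)/4 = 36 ∈ Z. The polynomial x^2 - x + 36 has discriminant 1 - 4·(36) = -143, which is not a perfect square in Q (d = -143 is squarefree and ≠ 1), so x^2 - x + 36 is irreducible over Q. It is the minimal polynomial of α.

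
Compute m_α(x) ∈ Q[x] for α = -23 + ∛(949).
m_α(x) = x^3 + 69x^2 + 1587x + 11218

Set β = α + 23 = ∛(949), so β^3 = 949. Then (α + 23)^3 - 949 = 0, i.e. α is a root of g(x) = (x + 23)^3 - 949 = x^3 + 69x^2 + 1587x + 11218. Since g(x) = h(x + 23) where h(x) = x^3 - 949, and h is irreducible over Q (because 949 is not a perfect cube, so h has no rational root, and a monic cubic with no rational root is irreducible), g is also irreducible (irreducibility is preserved under the substitution x → x + 23). Hence m_α(x) = x^3 + 69x^2 + 1587x + 11218.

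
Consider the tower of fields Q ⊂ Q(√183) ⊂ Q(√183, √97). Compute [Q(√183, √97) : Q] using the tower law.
[Q(√183, √97) : Q] = 4

[Q(√183):Q] = 2 (min poly x^2 - 183, irreducible since 183 is squarefree > 1). For the top step, suppose √97 ∈ Q(√183), say √97 = c + d√183 with c, d ∈ Q. Squaring: 97 = c^2 + 183d^2 + 2cd√183. Since √183 ∉ Q this forces 2cd = 0. If d = 0 then √97 = c ∈ Q, contradicting 97 squarefree > 1. If c = 0 then 97 = 183d^2, so 183·97 = (183d)^2 is a perfect square in Q — but 183·97 = 17751 is not a perfect square (since 183 and 97 are distinct squarefree integers). Contradiction. Hence √97 ∉ Q(√183), so x^2 - 97 stays irreducible over Q(√183) and [Q(√183, √97) : Q(√183)] = 2. By the tower law, [Q(√183, √97) : Q] = 2 · 2 = 4.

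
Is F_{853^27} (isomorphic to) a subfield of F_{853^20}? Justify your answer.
No: F_{853^27} is not a subfield of F_{853^20}

F_{p^m} embeds in F_{p^n} iff m | n. Here 27 ∤ 20 (since 20 = 0·27 + 20 with remainder 20 ≠ 0), so F_{853^27} is not a subfield of F_{853^20}. Equivalently: if it were, the tower law would give 27 = [F_{853^27}:F_853] dividing [F_{853^20}:F_853] = 20, contradiction.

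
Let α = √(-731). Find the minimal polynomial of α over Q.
m_α(x) = x^2 + 731

α satisfies α^2 + 731 = 0, so x^2 + 731 annihilates α. Since d = -731 is squarefree and ≠ 1, it is not a perfect square in Q, so x^2 + 731 has no rational root and is therefore irreducible over Q (a degree-2 polynomial over a field is irreducible iff it has no root). Hence m_α(x) = x^2 + 731.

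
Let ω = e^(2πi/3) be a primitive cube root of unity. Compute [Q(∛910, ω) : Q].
[Q(∛910, ω) : Q] = 6

[Q(∛910):Q] = 3 (min poly x^3 - 910, irreducible since 910 is not a perfect cube). [Q(ω):Q] = 2 (min poly x^2 + x + 1). Since Q(∛910) ⊂ R and ω ∉ R, we have ω ∉ Q(∛910), so x^2 + x + 1 remains irreducible over Q(∛910) and [Q(∛910, ω) : Q(∛910)] = 2. By the tower law, [Q(∛910, ω) : Q] = 3 · 2 = 6. (In fact Q(∛910, ω) is the splitting field of x^3 - 910 over Q.)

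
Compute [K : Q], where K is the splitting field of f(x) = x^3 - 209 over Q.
[K : Q] = 6

The roots of x^3 - 209 are ∛209, ω∛209, ω^2∛209 where ω = e^(2πi/3) is a primitive cube root of unity, so K = Q(∛209, ω). Now [Q(∛209):Q] = 3 (since 209 is not a perfect cube, x^3 - 209 is irreducible) and [Q(ω):Q] = 2. Both 2 and 3 divide [K:Q], and [K:Q] ≤ 3·2 = 6, so [K:Q] = 6. (Equivalently: Q(∛209) ⊂ R but ω ∉ R, so [K : Q(∛209)] = 2.)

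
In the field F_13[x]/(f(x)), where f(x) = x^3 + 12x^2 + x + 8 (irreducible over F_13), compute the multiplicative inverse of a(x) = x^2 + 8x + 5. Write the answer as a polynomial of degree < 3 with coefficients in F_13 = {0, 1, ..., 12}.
a(x)^(-1) ≡ 9x^2 + x + 4 (mod f(x))

Since f is irreducible over F_13, F_13[x]/(f) is a field and a(x) ≠ 0 has an inverse. Apply the extended Euclidean algorithm to f(x) and a(x) in F_13[x]: f(x) = (x + 4)·a(x) + (3x + 1);  a(x) = (9x + 4)·(3x + 1) + (1). The last nonzero remainder is the constant 1 = gcd(f, a) in F_13. Back-substituting through the division chain expresses 1 = s(x)·a(x) + t(x)·f(x) with s(x) ≡ 9x^2 + x + 4 (mod f), so a(x)^(-1) ≡ s(x) = 9x^2 + x + 4 (mod f). Check: (x^2 + 8x + 5)·(9x^2 + x + 4) = 9x^4 + 8x^3 + 5x^2 + 11x + 7 ≡ 1 (mod x^3 + 12x^2 + x + 8).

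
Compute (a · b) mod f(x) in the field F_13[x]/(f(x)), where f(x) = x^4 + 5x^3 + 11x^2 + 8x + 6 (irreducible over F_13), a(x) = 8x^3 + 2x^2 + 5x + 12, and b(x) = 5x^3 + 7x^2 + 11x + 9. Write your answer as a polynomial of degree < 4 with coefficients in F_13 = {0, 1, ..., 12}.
a · b ≡ 10x + 7 (mod f(x))

Multiply in F_13[x]: a(x)·b(x) = (8x^3 + 2x^2 + 5x + 12)·(5x^3 + 7x^2 + 11x + 9) = x^6 + x^5 + 10x^4 + 7x^3 + x^2 + 8x + 4. This has degree ≥ 4, so divide by f(x) over F_13: x^6 + x^5 + 10x^4 + 7x^3 + x^2 + 8x + 4 = (x^2 + 9x + 6)·(x^4 + 5x^3 + 11x^2 + 8x + 6) + (10x + 7). Hence a·b ≡ 10x + 7 (mod f). (F_13[x]/(f) is a field with 13^4 = 28561 elements since f is irreducible of degree 4.)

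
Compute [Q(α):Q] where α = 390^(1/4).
[Q(α):Q] = 4

α is a root of x^4 - 390. By Eisenstein's criterion at the prime p = 2 (which divides the constant term 390 but p^2 = 4 does not, since 390 is squarefree), x^4 - 390 is irreducible over Q. Hence [Q(α):Q] = 4.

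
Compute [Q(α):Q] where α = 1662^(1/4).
[Q(α):Q] = 4

α is a root of x^4 - 1662. By Eisenstein's criterion at the prime p = 2 (which divides the constant term 1662 but p^2 = 4 does not, since 1662 is squarefree), x^4 - 1662 is irreducible over Q. Hence [Q(α):Q] = 4.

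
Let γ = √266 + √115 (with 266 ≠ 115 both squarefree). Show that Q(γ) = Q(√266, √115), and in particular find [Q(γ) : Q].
[Q(γ) : Q] = 4 (equivalently, Q(γ) = Q(√266, √115))

Obviously Q(γ) ⊆ Q(√266, √115), and [Q(√266, √115):Q] = 4 (since 266, 115 are distinct squarefree integers > 1 with 30590 not a perfect square). To show equality we compute the minimal polynomial of γ. From γ = √266 + √115: γ^2 = 266 + 2√(30590) + 115 = 381 + 2√(30590), so γ^2 - 381 = 2√(30590); squaring, (γ^2 - 381)^2 = 4·30590, i.e. γ^4 - 762γ^2 + 145161 - 122360 = 0, i.e. γ^4 - 762γ^2 + 22801 = 0. So γ is a root of x^4 - 762x^2 + 22801. This polynomial is irreducible over Q: it has no rational root (each ±√266 ± √115 is irrational), and any factorization into two quadratics over Q would force √(30590) ∈ Q (pairing opposite roots) or √266, √115 ∈ Q (other pairings), all impossible. Hence [Q(γ):Q] = 4 = [Q(√266, √115):Q], so Q(γ) = Q(√266, √115).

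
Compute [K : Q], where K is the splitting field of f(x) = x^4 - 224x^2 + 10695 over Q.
[K : Q] = 4

Solving the quadratic in x^2: x^2 = (224 ± √(224^2 - 4·10695))/2 = (224 ± √7396)/2 = (224 ± 86)/2, giving x^2 = 69 or x^2 = 155. So f(x) = (x^2 - 69)(x^2 - 155) and the roots of f are ±√69, ±√155. Hence the splitting field is K = Q(√69, √155). Since 69 and 155 are distinct squarefree integers > 1, their product 10695 is not a perfect square, so √155 ∉ Q(√69). By the tower law [K:Q] = [Q(√69,√155):Q(√69)] · [Q(√69):Q] = 2 · 2 = 4.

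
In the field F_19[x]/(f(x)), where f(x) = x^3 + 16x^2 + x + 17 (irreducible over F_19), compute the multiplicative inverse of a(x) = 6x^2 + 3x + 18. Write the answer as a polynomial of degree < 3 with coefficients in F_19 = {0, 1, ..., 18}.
a(x)^(-1) ≡ 13x^2 + 4x + 4 (mod f(x))

Since f is irreducible over F_19, F_19[x]/(f) is a field and a(x) ≠ 0 has an inverse. Apply the extended Euclidean algorithm to f(x) and a(x) in F_19[x]: f(x) = (16x + 1)·a(x) + (14x + 18);  a(x) = (14x + 8)·(14x + 18) + (7). The last nonzero remainder is the constant 7 = gcd(f, a) in F_19. Back-substituting through the division chain expresses 7 = s(x)·a(x) + t(x)·f(x) with s(x) ≡ 15x^2 + 9x + 9 (mod f), so (15x^2 + 9x + 9)·a(x) ≡ 7 (mod f). Multiplying by 7^(-1) ≡ 11 in F_19 gives a(x)^(-1) ≡ 11·(15x^2 + 9x + 9) ≡ 13x^2 + 4x + 4 (mod f). Check: (6x^2 + 3x + 18)·(13x^2 + 4x + 4) = 2x^4 + 6x^3 + 4x^2 + 8x + 15 ≡ 1 (mod x^3 + 16x^2 + x + 17).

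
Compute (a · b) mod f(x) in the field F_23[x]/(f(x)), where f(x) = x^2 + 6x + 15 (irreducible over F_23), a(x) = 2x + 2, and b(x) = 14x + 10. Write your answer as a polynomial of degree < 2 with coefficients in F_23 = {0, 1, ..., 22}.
a · b ≡ 18x + 14 (mod f(x))

Multiply in F_23[x]: a(x)·b(x) = (2x + 2)·(14x + 10) = 5x^2 + 2x + 20. This has degree ≥ 2, so divide by f(x) over F_23: 5x^2 + 2x + 20 = (5)·(x^2 + 6x + 15) + (18x + 14). Hence a·b ≡ 18x + 14 (mod f). (F_23[x]/(f) is a field with 23^2 = 529 elements since f is irreducible of degree 2.)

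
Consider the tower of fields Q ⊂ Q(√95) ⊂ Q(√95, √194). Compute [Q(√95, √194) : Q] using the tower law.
[Q(√95, √194) : Q] = 4

[Q(√95):Q] = 2 (min poly x^2 - 95, irreducible since 95 is squarefree > 1). For the top step, suppose √194 ∈ Q(√95), say √194 = c + d√95 with c, d ∈ Q. Squaring: 194 = c^2 + 95d^2 + 2cd√95. Since √95 ∉ Q this forces 2cd = 0. If d = 0 then √194 = c ∈ Q, contradicting 194 squarefree > 1. If c = 0 then 194 = 95d^2, so 95·194 = (95d)^2 is a perfect square in Q — but 95·194 = 18430 is not a perfect square (since 95 and 194 are distinct squarefree integers). Contradiction. Hence √194 ∉ Q(√95), so x^2 - 194 stays irreducible over Q(√95) and [Q(√95, √194) : Q(√95)] = 2. By the tower law, [Q(√95, √194) : Q] = 2 · 2 = 4.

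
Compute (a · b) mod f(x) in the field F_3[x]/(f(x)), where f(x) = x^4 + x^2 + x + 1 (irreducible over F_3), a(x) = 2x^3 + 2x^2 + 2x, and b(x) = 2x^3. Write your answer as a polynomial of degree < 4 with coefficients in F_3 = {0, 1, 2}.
a · b ≡ x^3 + x^2 + 2x (mod f(x))

Multiply in F_3[x]: a(x)·b(x) = (2x^3 + 2x^2 + 2x)·(2x^3) = x^6 + x^5 + x^4. This has degree ≥ 4, so divide by f(x) over F_3: x^6 + x^5 + x^4 = (x^2 + x)·(x^4 + x^2 + x + 1) + (x^3 + x^2 + 2x). Hence a·b ≡ x^3 + x^2 + 2x (mod f). (F_3[x]/(f) is a field with 3^4 = 81 elements since f is irreducible of degree 4.)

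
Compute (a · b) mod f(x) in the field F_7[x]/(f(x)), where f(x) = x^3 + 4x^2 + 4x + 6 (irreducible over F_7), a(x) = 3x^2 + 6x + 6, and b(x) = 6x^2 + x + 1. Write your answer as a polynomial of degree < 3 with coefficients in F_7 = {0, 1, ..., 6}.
a · b ≡ x + 1 (mod f(x))

Multiply in F_7[x]: a(x)·b(x) = (3x^2 + 6x + 6)·(6x^2 + x + 1) = 4x^4 + 4x^3 + 3x^2 + 5x + 6. This has degree ≥ 3, so divide by f(x) over F_7: 4x^4 + 4x^3 + 3x^2 + 5x + 6 = (4x + 2)·(x^3 + 4x^2 + 4x + 6) + (x + 1). Hence a·b ≡ x + 1 (mod f). (F_7[x]/(f) is a field with 7^3 = 343 elements since f is irreducible of degree 3.)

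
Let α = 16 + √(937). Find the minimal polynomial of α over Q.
m_α(x) = x^2 - 32x - 681

From α - 16 = √(937), squaring gives (α - 16)^2 = 937, i.e. α^2 - 32α + 256 = 937, so α^2 - 32α - 681 = 0. The discriminant of x^2 - 32x - 681 is (-32)^2 - 4·(-681) = 1024 + 2724 = 3748, and 4·(937) is not a perfect square in Q since 937 is squarefree and ≠ 1. Hence x^2 - 32x - 681 is irreducible over Q and is the minimal polynomial of α.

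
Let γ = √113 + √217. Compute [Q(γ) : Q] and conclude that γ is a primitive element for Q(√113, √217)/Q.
[Q(γ) : Q] = 4 (equivalently, Q(γ) = Q(√113, √217))

Obviously Q(γ) ⊆ Q(√113, √217), and [Q(√113, √217):Q] = 4 (since 113, 217 are distinct squarefree integers > 1 with 24521 not a perfect square). To show equality we compute the minimal polynomial of γ. From γ = √113 + √217: γ^2 = 113 + 2√(24521) + 217 = 330 + 2√(24521), so γ^2 - 330 = 2√(24521); squaring, (γ^2 - 330)^2 = 4·24521, i.e. γ^4 - 660γ^2 + 108900 - 98084 = 0, i.e. γ^4 - 660γ^2 + 10816 = 0. So γ is a root of x^4 - 660x^2 + 10816. This polynomial is irreducible over Q: it has no rational root (each ±√113 ± √217 is irrational), and any factorization into two quadratics over Q would force √(24521) ∈ Q (pairing opposite roots) or √113, √217 ∈ Q (other pairings), all impossible. Hence [Q(γ):Q] = 4 = [Q(√113, √217):Q], so Q(γ) = Q(√113, √217).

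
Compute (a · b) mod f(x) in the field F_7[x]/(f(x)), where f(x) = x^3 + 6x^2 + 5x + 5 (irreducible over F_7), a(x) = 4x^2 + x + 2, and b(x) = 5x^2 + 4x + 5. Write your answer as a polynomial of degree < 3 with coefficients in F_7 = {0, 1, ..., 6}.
a · b ≡ 3x^2 + 2x + 1 (mod f(x))

Multiply in F_7[x]: a(x)·b(x) = (4x^2 + x + 2)·(5x^2 + 4x + 5) = 6x^4 + 6x^2 + 6x + 3. This has degree ≥ 3, so divide by f(x) over F_7: 6x^4 + 6x^2 + 6x + 3 = (6x + 6)·(x^3 + 6x^2 + 5x + 5) + (3x^2 + 2x + 1). Hence a·b ≡ 3x^2 + 2x + 1 (mod f). (F_7[x]/(f) is a field with 7^3 = 343 elements since f is irreducible of degree 3.)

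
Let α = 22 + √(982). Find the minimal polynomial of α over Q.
m_α(x) = x^2 - 44x - 498

From α - 22 = √(982), squaring gives (α - 22)^2 = 982, i.e. α^2 - 44α + 484 = 982, so α^2 - 44α - 498 = 0. The discriminant of x^2 - 44x - 498 is (-44)^2 - 4·(-498) = 1936 + 1992 = 3928, and 4·(982) is not a perfect square in Q since 982 is squarefree and ≠ 1. Hence x^2 - 44x - 498 is irreducible over Q and is the minimal polynomial of α.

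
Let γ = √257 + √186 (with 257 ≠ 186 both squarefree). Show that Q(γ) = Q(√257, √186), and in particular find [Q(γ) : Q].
[Q(γ) : Q] = 4 (equivalently, Q(γ) = Q(√257, √186))

Obviously Q(γ) ⊆ Q(√257, √186), and [Q(√257, √186):Q] = 4 (since 257, 186 are distinct squarefree integers > 1 with 47802 not a perfect square). To show equality we compute the minimal polynomial of γ. From γ = √257 + √186: γ^2 = 257 + 2√(47802) + 186 = 443 + 2√(47802), so γ^2 - 443 = 2√(47802); squaring, (γ^2 - 443)^2 = 4·47802, i.e. γ^4 - 886γ^2 + 196249 - 191208 = 0, i.e. γ^4 - 886γ^2 + 5041 = 0. So γ is a root of x^4 - 886x^2 + 5041. This polynomial is irreducible over Q: it has no rational root (each ±√257 ± √186 is irrational), and any factorization into two quadratics over Q would force √(47802) ∈ Q (pairing opposite roots) or √257, √186 ∈ Q (other pairings), all impossible. Hence [Q(γ):Q] = 4 = [Q(√257, √186):Q], so Q(γ) = Q(√257, √186).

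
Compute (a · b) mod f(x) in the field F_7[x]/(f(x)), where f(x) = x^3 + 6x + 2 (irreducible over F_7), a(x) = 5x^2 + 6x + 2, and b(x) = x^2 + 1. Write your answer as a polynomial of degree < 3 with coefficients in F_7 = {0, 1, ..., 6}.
a · b ≡ 5x^2 + 2x + 4 (mod f(x))

Multiply in F_7[x]: a(x)·b(x) = (5x^2 + 6x + 2)·(x^2 + 1) = 5x^4 + 6x^3 + 6x + 2. This has degree ≥ 3, so divide by f(x) over F_7: 5x^4 + 6x^3 + 6x + 2 = (5x + 6)·(x^3 + 6x + 2) + (5x^2 + 2x + 4). Hence a·b ≡ 5x^2 + 2x + 4 (mod f). (F_7[x]/(f) is a field with 7^3 = 343 elements since f is irreducible of degree 3.)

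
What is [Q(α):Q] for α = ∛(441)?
[Q(α):Q] = 3

The minimal polynomial of α is x^3 - 441, irreducible over Q since 441 is not a perfect cube (so x^3 - 441 has no rational root). Hence [Q(α):Q] = deg(m_α) = 3.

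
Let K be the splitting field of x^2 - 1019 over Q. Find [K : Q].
[K : Q] = 2

f(x) = x^2 - 1019 factors as (x - √1019)(x + √1019). The splitting field is K = Q(√1019). Since 1019 is squarefree and > 1, it is not a perfect square, so x^2 - 1019 is irreducible over Q and [Q(√1019) : Q] = 2. Hence [K : Q] = 2.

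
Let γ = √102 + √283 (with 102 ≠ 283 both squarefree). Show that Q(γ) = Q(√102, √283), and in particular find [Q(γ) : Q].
[Q(γ) : Q] = 4 (equivalently, Q(γ) = Q(√102, √283))

Obviously Q(γ) ⊆ Q(√102, √283), and [Q(√102, √283):Q] = 4 (since 102, 283 are distinct squarefree integers > 1 with 28866 not a perfect square). To show equality we compute the minimal polynomial of γ. From γ = √102 + √283: γ^2 = 102 + 2√(28866) + 283 = 385 + 2√(28866), so γ^2 - 385 = 2√(28866); squaring, (γ^2 - 385)^2 = 4·28866, i.e. γ^4 - 770γ^2 + 148225 - 115464 = 0, i.e. γ^4 - 770γ^2 + 32761 = 0. So γ is a root of x^4 - 770x^2 + 32761. This polynomial is irreducible over Q: it has no rational root (each ±√102 ± √283 is irrational), and any factorization into two quadratics over Q would force √(28866) ∈ Q (pairing opposite roots) or √102, √283 ∈ Q (other pairings), all impossible. Hence [Q(γ):Q] = 4 = [Q(√102, √283):Q], so Q(γ) = Q(√102, √283).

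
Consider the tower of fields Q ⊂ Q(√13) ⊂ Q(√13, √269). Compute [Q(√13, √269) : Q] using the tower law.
[Q(√13, √269) : Q] = 4

[Q(√13):Q] = 2 (min poly x^2 - 13, irreducible since 13 is squarefree > 1). For the top step, suppose √269 ∈ Q(√13), say √269 = c + d√13 with c, d ∈ Q. Squaring: 269 = c^2 + 13d^2 + 2cd√13. Since √13 ∉ Q this forces 2cd = 0. If d = 0 then √269 = c ∈ Q, contradicting 269 squarefree > 1. If c = 0 then 269 = 13d^2, so 13·269 = (13d)^2 is a perfect square in Q — but 13·269 = 3497 is not a perfect square (since 13 and 269 are distinct squarefree integers). Contradiction. Hence √269 ∉ Q(√13), so x^2 - 269 stays irreducible over Q(√13) and [Q(√13, √269) : Q(√13)] = 2. By the tower law, [Q(√13, √269) : Q] = 2 · 2 = 4.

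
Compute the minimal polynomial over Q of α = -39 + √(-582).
m_α(x) = x^2 + 78x + 2103

From α + 39 = √(-582), squaring gives (α + 39)^2 = -582, i.e. α^2 + 78α + 1521 = -582, so α^2 + 78α + 2103 = 0. The discriminant of x^2 + 78x + 2103 is (78)^2 - 4·(2103) = 6084 - 8412 = -2328, and 4·(-582) is not a perfect square in Q since -582 is squarefree and ≠ 1. Hence x^2 + 78x + 2103 is irreducible over Q and is the minimal polynomial of α.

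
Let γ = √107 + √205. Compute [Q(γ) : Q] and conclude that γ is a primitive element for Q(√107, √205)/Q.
[Q(γ) : Q] = 4 (equivalently, Q(γ) = Q(√107, √205))

Obviously Q(γ) ⊆ Q(√107, √205), and [Q(√107, √205):Q] = 4 (since 107, 205 are distinct squarefree integers > 1 with 21935 not a perfect square). To show equality we compute the minimal polynomial of γ. From γ = √107 + √205: γ^2 = 107 + 2√(21935) + 205 = 312 + 2√(21935), so γ^2 - 312 = 2√(21935); squaring, (γ^2 - 312)^2 = 4·21935, i.e. γ^4 - 624γ^2 + 97344 - 87740 = 0, i.e. γ^4 - 624γ^2 + 9604 = 0. So γ is a root of x^4 - 624x^2 + 9604. This polynomial is irreducible over Q: it has no rational root (each ±√107 ± √205 is irrational), and any factorization into two quadratics over Q would force √(21935) ∈ Q (pairing opposite roots) or √107, √205 ∈ Q (other pairings), all impossible. Hence [Q(γ):Q] = 4 = [Q(√107, √205):Q], so Q(γ) = Q(√107, √205).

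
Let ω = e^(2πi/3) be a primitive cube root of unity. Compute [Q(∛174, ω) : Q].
[Q(∛174, ω) : Q] = 6

[Q(∛174):Q] = 3 (min poly x^3 - 174, irreducible since 174 is not a perfect cube). [Q(ω):Q] = 2 (min poly x^2 + x + 1). Since Q(∛174) ⊂ R and ω ∉ R, we have ω ∉ Q(∛174), so x^2 + x + 1 remains irreducible over Q(∛174) and [Q(∛174, ω) : Q(∛174)] = 2. By the tower law, [Q(∛174, ω) : Q] = 3 · 2 = 6. (In fact Q(∛174, ω) is the splitting field of x^3 - 174 over Q.)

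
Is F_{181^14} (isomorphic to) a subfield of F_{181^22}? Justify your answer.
No: F_{181^14} is not a subfield of F_{181^22}

F_{p^m} embeds in F_{p^n} iff m | n. Here 14 ∤ 22 (since 22 = 1·14 + 8 with remainder 8 ≠ 0), so F_{181^14} is not a subfield of F_{181^22}. Equivalently: if it were, the tower law would give 14 = [F_{181^14}:F_181] dividing [F_{181^22}:F_181] = 22, contradiction.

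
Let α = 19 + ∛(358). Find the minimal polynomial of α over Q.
m_α(x) = x^3 - 57x^2 + 1083x - 7217

Set β = α - 19 = ∛(358), so β^3 = 358. Then (α - 19)^3 - 358 = 0, i.e. α is a root of g(x) = (x - 19)^3 - 358 = x^3 - 57x^2 + 1083x - 7217. Since g(x) = h(x - 19) where h(x) = x^3 - 358, and h is irreducible over Q (because 358 is not a perfect cube, so h has no rational root, and a monic cubic with no rational root is irreducible), g is also irreducible (irreducibility is preserved under the substitution x → x - 19). Hence m_α(x) = x^3 - 57x^2 + 1083x - 7217.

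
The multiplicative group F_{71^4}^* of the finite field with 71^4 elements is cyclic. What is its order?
|F_{71^4}^*| = 25411680

F_{71^4} has 71^4 = 25411681 elements; its multiplicative group consists of all nonzero elements, so |F_{71^4}^*| = 25411681 - 1 = 25411680. (It is cyclic since any finite subgroup of the multiplicative group of a field is cyclic.)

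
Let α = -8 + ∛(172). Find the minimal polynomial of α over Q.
m_α(x) = x^3 + 24x^2 + 192x + 340

Set β = α + 8 = ∛(172), so β^3 = 172. Then (α + 8)^3 - 172 = 0, i.e. α is a root of g(x) = (x + 8)^3 - 172 = x^3 + 24x^2 + 192x + 340. Since g(x) = h(x + 8) where h(x) = x^3 - 172, and h is irreducible over Q (because 172 is not a perfect cube, so h has no rational root, and a monic cubic with no rational root is irreducible), g is also irreducible (irreducibility is preserved under the substitution x → x + 8). Hence m_α(x) = x^3 + 24x^2 + 192x + 340.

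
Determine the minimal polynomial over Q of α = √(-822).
m_α(x) = x^2 + 822

α satisfies α^2 + 822 = 0, so x^2 + 822 annihilates α. Since d = -822 is squarefree and ≠ 1, it is not a perfect square in Q, so x^2 + 822 has no rational root and is therefore irreducible over Q (a degree-2 polynomial over a field is irreducible iff it has no root). Hence m_α(x) = x^2 + 822.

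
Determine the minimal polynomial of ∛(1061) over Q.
m_α(x) = x^3 - 1061

α satisfies α^3 = 1061, so x^3 - 1061 annihilates α. By the rational root test, a rational root p/q (in lowest terms) of x^3 - 1061 would satisfy p^3 = 1061 q^3, forcing q = 1 and p^3 = 1061; but 1061 is not a perfect cube, contradiction. A monic cubic over Q with no rational root is irreducible (any nontrivial factorization would include a linear factor). Hence x^3 - 1061 is the minimal polynomial of α, and in particular [Q(α):Q] = 3.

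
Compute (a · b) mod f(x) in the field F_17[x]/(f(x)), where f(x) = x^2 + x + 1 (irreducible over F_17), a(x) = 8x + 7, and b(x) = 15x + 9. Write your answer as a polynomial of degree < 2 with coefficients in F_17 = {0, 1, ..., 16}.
a · b ≡ 6x + 11 (mod f(x))

Multiply in F_17[x]: a(x)·b(x) = (8x + 7)·(15x + 9) = x^2 + 7x + 12. This has degree ≥ 2, so divide by f(x) over F_17: x^2 + 7x + 12 = (1)·(x^2 + x + 1) + (6x + 11). Hence a·b ≡ 6x + 11 (mod f). (F_17[x]/(f) is a field with 17^2 = 289 elements since f is irreducible of degree 2.)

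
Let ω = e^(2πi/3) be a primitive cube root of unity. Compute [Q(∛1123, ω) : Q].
[Q(∛1123, ω) : Q] = 6

[Q(∛1123):Q] = 3 (min poly x^3 - 1123, irreducible since 1123 is not a perfect cube). [Q(ω):Q] = 2 (min poly x^2 + x + 1). Since Q(∛1123) ⊂ R and ω ∉ R, we have ω ∉ Q(∛1123), so x^2 + x + 1 remains irreducible over Q(∛1123) and [Q(∛1123, ω) : Q(∛1123)] = 2. By the tower law, [Q(∛1123, ω) : Q] = 3 · 2 = 6. (In fact Q(∛1123, ω) is the splitting field of x^3 - 1123 over Q.)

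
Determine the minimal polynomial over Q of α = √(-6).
m_α(x) = x^2 + 6

α satisfies α^2 + 6 = 0, so x^2 + 6 annihilates α. Since d = -6 is squarefree and ≠ 1, it is not a perfect square in Q, so x^2 + 6 has no rational root and is therefore irreducible over Q (a degree-2 polynomial over a field is irreducible iff it has no root). Hence m_α(x) = x^2 + 6.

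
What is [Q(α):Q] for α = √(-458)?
[Q(α):Q] = 2

[Q(α):Q] equals the degree of the minimal polynomial of α. Here α^2 = -458 and x^2 + 458 is irreducible (d = -458 is squarefree, ≠ 1, hence not a square), so deg(m_α) = 2. Thus [Q(α):Q] = 2.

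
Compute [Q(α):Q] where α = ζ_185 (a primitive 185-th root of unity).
[Q(α):Q] = 144

The minimal polynomial of ζ_185 over Q is the 185-th cyclotomic polynomial Φ_185(x), which is irreducible over Q and has degree φ(185) = 144. Hence [Q(α):Q] = φ(185) = 144.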